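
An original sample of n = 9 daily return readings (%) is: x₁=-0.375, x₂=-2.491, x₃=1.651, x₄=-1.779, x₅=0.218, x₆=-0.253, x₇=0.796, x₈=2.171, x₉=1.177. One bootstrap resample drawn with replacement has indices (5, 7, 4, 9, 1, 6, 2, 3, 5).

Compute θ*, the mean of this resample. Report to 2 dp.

θ* = -0.09

Resample values: 0.218, 0.796, -1.779, 1.177, -0.375, -0.253, -2.491, 1.651, 0.218.
Mean = (0.218 + 0.796 + (-1.779) + 1.177 + (-0.375) + (-0.253) + (-2.491) + 1.651 + 0.218) / 9 = -0.8380 / 9 = -0.09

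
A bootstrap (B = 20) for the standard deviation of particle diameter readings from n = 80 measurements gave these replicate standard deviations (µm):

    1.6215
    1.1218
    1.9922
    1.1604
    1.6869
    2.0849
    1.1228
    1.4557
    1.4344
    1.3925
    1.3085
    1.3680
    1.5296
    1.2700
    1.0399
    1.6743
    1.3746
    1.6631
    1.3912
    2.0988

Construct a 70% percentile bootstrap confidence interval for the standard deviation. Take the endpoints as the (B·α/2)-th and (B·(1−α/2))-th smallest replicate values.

Sorted replicates: 1.0399, 1.1218, 1.1228, 1.1604, 1.2700, 1.3085, 1.3680, 1.3746, 1.3912, 1.3925, 1.4344, 1.4557, 1.5296, 1.6215, 1.6631, 1.6743, 1.6869, 1.9922, 2.0849, 2.0988
α = 0.30; lower rank = 20 × 0.150 = 3; upper rank = 20 × 0.850 = 17.
The 3rd smallest replicate is 1.1228; the 17th is 1.6869.

(1.1228, 1.6869)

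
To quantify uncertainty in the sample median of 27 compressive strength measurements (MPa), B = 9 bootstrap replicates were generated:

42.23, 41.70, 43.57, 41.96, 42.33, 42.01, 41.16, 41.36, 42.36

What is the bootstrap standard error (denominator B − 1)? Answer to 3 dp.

SE* = 0.699

Bootstrap SE is the standard deviation of the 9 replicate medians.
Mean of replicates: (42.23 + 41.70 + 43.57 + 41.96 + 42.33 + 42.01 + 41.16 + 41.36 + 42.36) / 9 = 378.6800 / 9 = 42.0756
Sum of squared deviations: (+0.1544)² + (−0.3756)² + (+1.4944)² + (−0.1156)² + (+0.2544)² + (−0.0656)² + (−0.9156)² + (−0.7156)² + (+0.2844)² = 3.9118
Variance = 3.9118 / 8 = 0.4890
SE* = √0.4890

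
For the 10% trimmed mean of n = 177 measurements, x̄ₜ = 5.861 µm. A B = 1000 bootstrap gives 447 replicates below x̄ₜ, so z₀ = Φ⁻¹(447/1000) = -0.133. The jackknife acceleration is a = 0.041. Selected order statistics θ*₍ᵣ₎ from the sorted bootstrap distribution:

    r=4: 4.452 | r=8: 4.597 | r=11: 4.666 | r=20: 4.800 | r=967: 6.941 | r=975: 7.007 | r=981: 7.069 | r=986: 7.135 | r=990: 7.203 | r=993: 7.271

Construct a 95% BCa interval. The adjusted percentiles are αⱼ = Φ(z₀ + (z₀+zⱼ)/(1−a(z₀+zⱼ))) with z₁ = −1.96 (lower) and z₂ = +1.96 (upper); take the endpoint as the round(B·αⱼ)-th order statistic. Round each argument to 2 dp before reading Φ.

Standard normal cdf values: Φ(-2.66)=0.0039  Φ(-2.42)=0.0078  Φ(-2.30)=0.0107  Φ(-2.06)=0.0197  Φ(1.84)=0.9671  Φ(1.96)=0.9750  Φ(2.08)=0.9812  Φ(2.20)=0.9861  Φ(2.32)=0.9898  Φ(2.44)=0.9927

Lower: z₀ + z₁ = -0.133 + (-1.960) = -2.093; 1 − a(z₀+z₁) = 1 − (0.041)(-2.093) = 1.0858; argument = -0.133 + (-2.093)/1.0858 = -2.0606 → -2.06.
α₁ = Φ(-2.06) = 0.0197; rank = round(1000 × 0.0197) = 20; θ*₍20₎ = 4.800.
Upper: z₀ + z₂ = 1.827; 1 − a(z₀+z₂) = 0.9251; argument = 1.8419 → 1.84; α₂ = 0.9671; rank = 967; θ*₍967₎ = 6.941.

(4.800, 6.941)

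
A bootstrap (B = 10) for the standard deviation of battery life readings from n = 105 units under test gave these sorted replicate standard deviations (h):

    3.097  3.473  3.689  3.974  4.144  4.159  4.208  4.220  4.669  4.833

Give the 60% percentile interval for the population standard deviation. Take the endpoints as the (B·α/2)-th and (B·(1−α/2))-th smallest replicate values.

(3.473, 4.220)

α = 0.40; lower rank = 10 × 0.200 = 2; upper rank = 10 × 0.800 = 8.
The 2nd smallest replicate is 3.473; the 8th is 4.220.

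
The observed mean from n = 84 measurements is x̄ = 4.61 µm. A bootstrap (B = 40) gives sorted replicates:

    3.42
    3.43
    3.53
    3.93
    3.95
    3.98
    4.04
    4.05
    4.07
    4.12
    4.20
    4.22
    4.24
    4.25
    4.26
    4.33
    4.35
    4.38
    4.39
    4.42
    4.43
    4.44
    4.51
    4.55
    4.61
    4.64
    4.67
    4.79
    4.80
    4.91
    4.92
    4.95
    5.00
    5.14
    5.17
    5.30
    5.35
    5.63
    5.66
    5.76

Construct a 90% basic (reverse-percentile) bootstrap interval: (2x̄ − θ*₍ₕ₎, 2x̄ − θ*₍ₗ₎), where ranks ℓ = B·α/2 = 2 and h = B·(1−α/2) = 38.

Percentile endpoints at ranks 2 and 38: θ*₍2₎ = 3.43, θ*₍38₎ = 5.63.
Basic interval reflects these around x̄:
  lower = 2 × 4.61 − 5.63 = 3.59
  upper = 2 × 4.61 − 3.43 = 5.79

(3.59, 5.79)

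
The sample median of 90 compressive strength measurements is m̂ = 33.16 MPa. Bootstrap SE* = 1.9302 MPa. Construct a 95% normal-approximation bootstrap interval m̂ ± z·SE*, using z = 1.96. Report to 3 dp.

Margin = 1.96 × 1.9302 = 3.7832
Interval: 33.16 ± 3.7832

(29.377, 36.943)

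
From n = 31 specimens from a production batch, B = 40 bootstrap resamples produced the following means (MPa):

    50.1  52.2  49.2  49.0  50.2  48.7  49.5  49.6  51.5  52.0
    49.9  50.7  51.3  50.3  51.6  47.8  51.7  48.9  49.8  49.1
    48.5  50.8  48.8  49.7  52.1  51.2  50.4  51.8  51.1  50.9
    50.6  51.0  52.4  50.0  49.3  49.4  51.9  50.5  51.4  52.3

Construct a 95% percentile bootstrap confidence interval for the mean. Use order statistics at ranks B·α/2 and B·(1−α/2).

(47.8, 52.3)

Sorted replicates: 47.8, 48.5, 48.7, 48.8, 48.9, 49.0, 49.1, 49.2, 49.3, 49.4, 49.5, 49.6, 49.7, 49.8, 49.9, 50.0, 50.1, 50.2, 50.3, 50.4, 50.5, 50.6, 50.7, 50.8, 50.9, 51.0, 51.1, 51.2, 51.3, 51.4, 51.5, 51.6, 51.7, 51.8, 51.9, 52.0, 52.1, 52.2, 52.3, 52.4
α = 0.05; lower rank = 40 × 0.025 = 1; upper rank = 40 × 0.975 = 39.
The 1st smallest replicate is 47.8; the 39th is 52.3.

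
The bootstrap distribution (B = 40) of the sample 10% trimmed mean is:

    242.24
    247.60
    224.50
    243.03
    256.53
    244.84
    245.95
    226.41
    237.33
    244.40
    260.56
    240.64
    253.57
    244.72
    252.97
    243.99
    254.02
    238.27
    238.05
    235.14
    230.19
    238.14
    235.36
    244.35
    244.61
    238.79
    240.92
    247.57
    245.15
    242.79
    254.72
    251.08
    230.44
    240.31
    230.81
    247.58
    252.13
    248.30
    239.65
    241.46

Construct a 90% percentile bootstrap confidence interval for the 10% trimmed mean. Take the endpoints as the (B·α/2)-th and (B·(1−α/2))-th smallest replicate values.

Sorted replicates: 224.50, 226.41, 230.19, 230.44, 230.81, 235.14, 235.36, 237.33, 238.05, 238.14, 238.27, 238.79, 239.65, 240.31, 240.64, 240.92, 241.46, 242.24, 242.79, 243.03, 243.99, 244.35, 244.40, 244.61, 244.72, 244.84, 245.15, 245.95, 247.57, 247.58, 247.60, 248.30, 251.08, 252.13, 252.97, 253.57, 254.02, 254.72, 256.53, 260.56
α = 0.10; lower rank = 40 × 0.050 = 2; upper rank = 40 × 0.950 = 38.
The 2nd smallest replicate is 226.41; the 38th is 254.72.

(226.41, 254.72)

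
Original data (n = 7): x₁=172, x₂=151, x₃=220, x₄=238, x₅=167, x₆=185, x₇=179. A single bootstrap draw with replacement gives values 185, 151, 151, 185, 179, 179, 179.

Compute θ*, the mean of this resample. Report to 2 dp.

Mean = (185 + 151 + 151 + 185 + 179 + 179 + 179) / 7 = 1209.0 / 7 = 172.71

θ* = 172.71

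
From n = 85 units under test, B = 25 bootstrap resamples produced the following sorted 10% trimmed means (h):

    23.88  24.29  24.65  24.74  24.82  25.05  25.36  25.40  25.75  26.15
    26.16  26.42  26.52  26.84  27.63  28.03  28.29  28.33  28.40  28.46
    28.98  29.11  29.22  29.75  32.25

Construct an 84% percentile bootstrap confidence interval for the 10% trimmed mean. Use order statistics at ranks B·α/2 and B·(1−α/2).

α = 0.16; lower rank = 25 × 0.080 = 2; upper rank = 25 × 0.920 = 23.
The 2nd smallest replicate is 24.29; the 23rd is 29.22.

(24.29, 29.22)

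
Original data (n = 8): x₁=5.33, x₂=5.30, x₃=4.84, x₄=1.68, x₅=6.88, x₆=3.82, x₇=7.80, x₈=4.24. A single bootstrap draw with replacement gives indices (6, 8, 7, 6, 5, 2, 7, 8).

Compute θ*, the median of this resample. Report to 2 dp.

θ* = 4.77

Resample values: 3.82, 4.24, 7.80, 3.82, 6.88, 5.30, 7.80, 4.24.
Sorted: 3.82, 3.82, 4.24, 4.24, 5.30, 6.88, 7.80, 7.80
Median = average of the two middle values = 4.77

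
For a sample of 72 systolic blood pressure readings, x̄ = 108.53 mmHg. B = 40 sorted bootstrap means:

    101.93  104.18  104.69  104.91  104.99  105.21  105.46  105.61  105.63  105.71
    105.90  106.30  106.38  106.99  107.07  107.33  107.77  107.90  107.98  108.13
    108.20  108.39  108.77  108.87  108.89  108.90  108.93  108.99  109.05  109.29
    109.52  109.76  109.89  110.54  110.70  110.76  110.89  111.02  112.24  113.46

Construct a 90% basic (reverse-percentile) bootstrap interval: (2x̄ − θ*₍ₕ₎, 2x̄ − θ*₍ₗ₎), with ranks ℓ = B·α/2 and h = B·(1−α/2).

(106.04, 112.88)

Percentile endpoints at ranks 2 and 38: θ*₍2₎ = 104.18, θ*₍38₎ = 111.02.
Basic interval reflects these around x̄:
  lower = 2 × 108.53 − 111.02 = 106.04
  upper = 2 × 108.53 − 104.18 = 112.88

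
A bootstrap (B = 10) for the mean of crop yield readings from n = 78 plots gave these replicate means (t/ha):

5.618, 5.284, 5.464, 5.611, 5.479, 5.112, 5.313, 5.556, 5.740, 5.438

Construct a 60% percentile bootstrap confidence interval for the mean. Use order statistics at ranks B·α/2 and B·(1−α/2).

(5.284, 5.611)

Sorted replicates: 5.112, 5.284, 5.313, 5.438, 5.464, 5.479, 5.556, 5.611, 5.618, 5.740
α = 0.40; lower rank = 10 × 0.200 = 2; upper rank = 10 × 0.800 = 8.
The 2nd smallest replicate is 5.284; the 8th is 5.611.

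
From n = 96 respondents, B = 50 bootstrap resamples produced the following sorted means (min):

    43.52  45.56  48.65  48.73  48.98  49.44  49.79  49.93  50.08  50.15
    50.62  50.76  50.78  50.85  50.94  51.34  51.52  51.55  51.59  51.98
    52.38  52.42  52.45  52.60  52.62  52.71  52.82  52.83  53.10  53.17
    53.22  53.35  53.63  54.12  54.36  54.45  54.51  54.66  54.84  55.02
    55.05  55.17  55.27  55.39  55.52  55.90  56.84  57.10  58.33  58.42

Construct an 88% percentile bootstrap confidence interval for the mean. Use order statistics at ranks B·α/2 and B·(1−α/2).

α = 0.12; lower rank = 50 × 0.060 = 3; upper rank = 50 × 0.940 = 47.
The 3rd smallest replicate is 48.65; the 47th is 56.84.

(48.65, 56.84)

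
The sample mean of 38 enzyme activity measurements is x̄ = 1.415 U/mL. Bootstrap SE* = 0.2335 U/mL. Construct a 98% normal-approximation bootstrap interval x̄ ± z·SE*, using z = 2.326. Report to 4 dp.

(0.8719, 1.9581)

Margin = 2.326 × 0.2335 = 0.54312
Interval: 1.415 ± 0.54312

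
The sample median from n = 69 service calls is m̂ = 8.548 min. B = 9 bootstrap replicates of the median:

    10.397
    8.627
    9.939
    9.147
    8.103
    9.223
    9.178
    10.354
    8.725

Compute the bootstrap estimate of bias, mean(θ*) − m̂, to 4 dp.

bias = +0.7512

mean(θ*) = (10.397 + 8.627 + 9.939 + 9.147 + 8.103 + 9.223 + 9.178 + 10.354 + 8.725) / 9 = 9.29922
bias = 9.29922 − 8.548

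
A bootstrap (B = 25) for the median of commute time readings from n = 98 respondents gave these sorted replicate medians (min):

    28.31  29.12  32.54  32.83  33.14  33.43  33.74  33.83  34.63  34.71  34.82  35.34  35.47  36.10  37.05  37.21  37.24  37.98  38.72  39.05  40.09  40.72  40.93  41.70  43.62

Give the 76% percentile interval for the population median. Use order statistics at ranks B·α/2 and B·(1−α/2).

α = 0.24; lower rank = 25 × 0.120 = 3; upper rank = 25 × 0.880 = 22.
The 3rd smallest replicate is 32.54; the 22nd is 40.72.

(32.54, 40.72)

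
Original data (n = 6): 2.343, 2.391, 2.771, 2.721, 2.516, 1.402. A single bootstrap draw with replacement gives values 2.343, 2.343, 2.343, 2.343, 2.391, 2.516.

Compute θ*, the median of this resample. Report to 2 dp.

θ* = 2.34

Sorted: 2.343, 2.343, 2.343, 2.343, 2.391, 2.516
Median = average of the two middle values = 2.34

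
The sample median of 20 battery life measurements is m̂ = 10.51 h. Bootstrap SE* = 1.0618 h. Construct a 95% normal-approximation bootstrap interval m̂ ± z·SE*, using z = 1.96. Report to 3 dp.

(8.429, 12.591)

Margin = 1.96 × 1.0618 = 2.0811
Interval: 10.51 ± 2.0811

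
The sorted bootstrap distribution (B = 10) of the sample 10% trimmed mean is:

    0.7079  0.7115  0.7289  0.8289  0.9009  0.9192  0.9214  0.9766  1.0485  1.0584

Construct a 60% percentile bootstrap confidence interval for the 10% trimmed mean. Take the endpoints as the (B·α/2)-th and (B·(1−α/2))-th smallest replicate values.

α = 0.40; lower rank = 10 × 0.200 = 2; upper rank = 10 × 0.800 = 8.
The 2nd smallest replicate is 0.7115; the 8th is 0.9766.

(0.7115, 0.9766)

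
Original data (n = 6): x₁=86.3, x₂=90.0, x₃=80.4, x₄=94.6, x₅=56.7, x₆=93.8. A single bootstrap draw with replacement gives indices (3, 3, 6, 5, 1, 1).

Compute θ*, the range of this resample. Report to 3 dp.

θ* = 37.100

Resample values: 80.4, 80.4, 93.8, 56.7, 86.3, 86.3.
Range = 93.8 − 56.7 = 37.100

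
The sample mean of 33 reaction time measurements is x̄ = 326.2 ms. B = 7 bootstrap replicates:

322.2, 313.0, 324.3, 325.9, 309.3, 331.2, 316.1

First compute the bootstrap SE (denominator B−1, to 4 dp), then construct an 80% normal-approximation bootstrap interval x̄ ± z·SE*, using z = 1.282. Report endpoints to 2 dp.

(316.25, 336.15)

Mean of replicates = 320.2857; sum of squared deviations = 361.7086; SE* = √(361.7086/6) = 7.7643
Margin = 1.282 × 7.7643 = 9.954
Interval: 326.2 ± 9.954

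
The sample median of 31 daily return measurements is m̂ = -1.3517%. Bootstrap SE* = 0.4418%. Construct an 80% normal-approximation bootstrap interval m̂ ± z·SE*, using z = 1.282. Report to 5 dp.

Margin = 1.282 × 0.4418 = 0.566388
Interval: -1.3517 ± 0.566388

(-1.91809, -0.78531)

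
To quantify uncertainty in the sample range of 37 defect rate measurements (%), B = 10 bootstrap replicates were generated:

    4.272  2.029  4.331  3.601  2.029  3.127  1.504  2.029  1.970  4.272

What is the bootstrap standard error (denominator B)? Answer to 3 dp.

SE* = 1.070

Bootstrap SE is the standard deviation of the 10 replicate ranges.
Mean of replicates: (4.272 + 2.029 + 4.331 + 3.601 + 2.029 + 3.127 + 1.504 + 2.029 + 1.970 + 4.272) / 10 = 29.1640 / 10 = 2.9164
Sum of squared deviations: (+1.3556)² + (−0.8874)² + (+1.4146)² + (+0.6846)² + (−0.8874)² + (+0.2106)² + (−1.4124)² + (−0.8874)² + (−0.9464)² + (+1.3556)² = 11.4424
Variance = 11.4424 / 10 = 1.1442
SE* = √1.1442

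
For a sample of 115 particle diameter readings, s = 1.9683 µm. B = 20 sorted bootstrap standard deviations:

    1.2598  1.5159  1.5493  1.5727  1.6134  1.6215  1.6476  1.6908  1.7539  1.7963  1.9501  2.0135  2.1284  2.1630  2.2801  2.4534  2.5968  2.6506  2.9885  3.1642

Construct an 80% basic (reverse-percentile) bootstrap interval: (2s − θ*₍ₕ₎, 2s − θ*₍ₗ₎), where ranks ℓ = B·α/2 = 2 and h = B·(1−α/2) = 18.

(1.2860, 2.4207)

Percentile endpoints at ranks 2 and 18: θ*₍2₎ = 1.5159, θ*₍18₎ = 2.6506.
Basic interval reflects these around s:
  lower = 2 × 1.9683 − 2.6506 = 1.2860
  upper = 2 × 1.9683 − 1.5159 = 2.4207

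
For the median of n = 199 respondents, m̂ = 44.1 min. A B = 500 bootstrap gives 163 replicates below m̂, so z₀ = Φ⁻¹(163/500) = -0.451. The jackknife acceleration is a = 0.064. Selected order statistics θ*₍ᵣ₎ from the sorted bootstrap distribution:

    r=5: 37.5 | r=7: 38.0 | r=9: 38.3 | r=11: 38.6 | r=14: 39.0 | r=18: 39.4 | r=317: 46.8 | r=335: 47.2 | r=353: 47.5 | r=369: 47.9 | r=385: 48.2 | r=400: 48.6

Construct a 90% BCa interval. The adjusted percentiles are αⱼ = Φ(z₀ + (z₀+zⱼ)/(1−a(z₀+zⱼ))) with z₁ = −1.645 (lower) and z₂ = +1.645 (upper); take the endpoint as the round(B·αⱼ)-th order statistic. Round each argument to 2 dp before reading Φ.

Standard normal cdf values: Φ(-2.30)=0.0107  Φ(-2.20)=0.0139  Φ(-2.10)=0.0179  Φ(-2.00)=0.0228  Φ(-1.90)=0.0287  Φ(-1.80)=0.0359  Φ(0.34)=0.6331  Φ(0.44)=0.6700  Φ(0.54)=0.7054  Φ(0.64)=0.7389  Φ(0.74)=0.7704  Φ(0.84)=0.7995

Lower: z₀ + z₁ = -0.451 + (-1.645) = -2.096; 1 − a(z₀+z₁) = 1 − (0.064)(-2.096) = 1.1341; argument = -0.451 + (-2.096)/1.1341 = -2.2991 → -2.30.
α₁ = Φ(-2.30) = 0.0107; rank = round(500 × 0.0107) = 5; θ*₍5₎ = 37.5.
Upper: z₀ + z₂ = 1.194; 1 − a(z₀+z₂) = 0.9236; argument = 0.8418 → 0.84; α₂ = 0.7995; rank = 400; θ*₍400₎ = 48.6.

(37.5, 48.6)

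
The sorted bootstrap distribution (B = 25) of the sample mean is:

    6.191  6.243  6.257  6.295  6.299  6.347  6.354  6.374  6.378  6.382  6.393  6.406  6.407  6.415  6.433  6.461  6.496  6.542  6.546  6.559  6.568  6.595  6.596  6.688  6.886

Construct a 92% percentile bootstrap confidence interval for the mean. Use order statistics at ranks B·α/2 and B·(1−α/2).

(6.191, 6.688)

α = 0.08; lower rank = 25 × 0.040 = 1; upper rank = 25 × 0.960 = 24.
The 1st smallest replicate is 6.191; the 24th is 6.688.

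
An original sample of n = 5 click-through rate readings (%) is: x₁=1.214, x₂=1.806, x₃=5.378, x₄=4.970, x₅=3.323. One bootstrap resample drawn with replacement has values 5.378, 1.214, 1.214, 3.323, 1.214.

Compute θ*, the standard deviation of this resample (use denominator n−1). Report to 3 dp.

Mean = 2.4686; sum of squared deviations = 13.9167
s² = 13.9167 / 4 = 3.4792
s = √3.4792 = 1.865

θ* = 1.865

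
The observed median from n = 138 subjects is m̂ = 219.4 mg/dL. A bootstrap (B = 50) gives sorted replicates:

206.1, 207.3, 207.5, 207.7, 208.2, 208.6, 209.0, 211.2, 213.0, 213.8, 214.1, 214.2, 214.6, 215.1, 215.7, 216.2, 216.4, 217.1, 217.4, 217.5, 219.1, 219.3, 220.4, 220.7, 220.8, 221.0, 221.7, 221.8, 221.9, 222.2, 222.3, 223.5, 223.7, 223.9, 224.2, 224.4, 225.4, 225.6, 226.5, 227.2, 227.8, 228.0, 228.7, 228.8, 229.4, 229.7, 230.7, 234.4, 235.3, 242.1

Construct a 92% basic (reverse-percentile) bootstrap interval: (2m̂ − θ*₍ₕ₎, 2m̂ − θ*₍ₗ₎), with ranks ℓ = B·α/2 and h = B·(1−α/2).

Percentile endpoints at ranks 2 and 48: θ*₍2₎ = 207.3, θ*₍48₎ = 234.4.
Basic interval reflects these around m̂:
  lower = 2 × 219.4 − 234.4 = 204.4
  upper = 2 × 219.4 − 207.3 = 231.5

(204.4, 231.5)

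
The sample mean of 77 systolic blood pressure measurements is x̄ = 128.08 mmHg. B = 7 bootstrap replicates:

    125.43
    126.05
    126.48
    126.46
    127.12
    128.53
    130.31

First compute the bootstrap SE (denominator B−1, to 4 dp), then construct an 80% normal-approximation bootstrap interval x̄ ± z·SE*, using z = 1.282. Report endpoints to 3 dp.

Mean of replicates = 127.1971; sum of squared deviations = 16.9687; SE* = √(16.9687/6) = 1.6817
Margin = 1.282 × 1.6817 = 2.1559
Interval: 128.08 ± 2.1559

(125.924, 130.236)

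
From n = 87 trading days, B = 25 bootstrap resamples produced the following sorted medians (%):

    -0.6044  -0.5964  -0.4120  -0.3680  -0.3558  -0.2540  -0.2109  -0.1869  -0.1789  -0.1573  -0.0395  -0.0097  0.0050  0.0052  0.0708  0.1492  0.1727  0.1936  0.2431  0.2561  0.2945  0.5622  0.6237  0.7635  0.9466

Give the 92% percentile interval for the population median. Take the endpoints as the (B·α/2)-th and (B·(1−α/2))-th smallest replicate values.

(-0.6044, 0.7635)

α = 0.08; lower rank = 25 × 0.040 = 1; upper rank = 25 × 0.960 = 24.
The 1st smallest replicate is -0.6044; the 24th is 0.7635.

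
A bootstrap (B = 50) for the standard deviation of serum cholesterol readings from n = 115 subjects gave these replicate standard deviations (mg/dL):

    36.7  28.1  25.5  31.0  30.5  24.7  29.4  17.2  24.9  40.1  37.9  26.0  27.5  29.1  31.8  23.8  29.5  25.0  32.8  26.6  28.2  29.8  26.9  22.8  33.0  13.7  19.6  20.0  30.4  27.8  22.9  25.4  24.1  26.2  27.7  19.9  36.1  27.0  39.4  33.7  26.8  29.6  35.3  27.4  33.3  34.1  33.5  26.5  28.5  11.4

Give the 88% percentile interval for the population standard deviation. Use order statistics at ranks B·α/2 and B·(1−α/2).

(17.2, 36.7)

Sorted replicates: 11.4, 13.7, 17.2, 19.6, 19.9, 20.0, 22.8, 22.9, 23.8, 24.1, 24.7, 24.9, 25.0, 25.4, 25.5, 26.0, 26.2, 26.5, 26.6, 26.8, 26.9, 27.0, 27.4, 27.5, 27.7, 27.8, 28.1, 28.2, 28.5, 29.1, 29.4, 29.5, 29.6, 29.8, 30.4, 30.5, 31.0, 31.8, 32.8, 33.0, 33.3, 33.5, 33.7, 34.1, 35.3, 36.1, 36.7, 37.9, 39.4, 40.1
α = 0.12; lower rank = 50 × 0.060 = 3; upper rank = 50 × 0.940 = 47.
The 3rd smallest replicate is 17.2; the 47th is 36.7.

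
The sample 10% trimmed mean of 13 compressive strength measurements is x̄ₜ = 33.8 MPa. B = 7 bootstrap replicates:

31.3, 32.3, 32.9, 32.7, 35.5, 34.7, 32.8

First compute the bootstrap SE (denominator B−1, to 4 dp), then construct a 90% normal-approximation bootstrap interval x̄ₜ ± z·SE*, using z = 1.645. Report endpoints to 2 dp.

Mean of replicates = 33.1714; sum of squared deviations = 12.4543; SE* = √(12.4543/6) = 1.4407
Margin = 1.645 × 1.4407 = 2.370
Interval: 33.8 ± 2.370

(31.43, 36.17)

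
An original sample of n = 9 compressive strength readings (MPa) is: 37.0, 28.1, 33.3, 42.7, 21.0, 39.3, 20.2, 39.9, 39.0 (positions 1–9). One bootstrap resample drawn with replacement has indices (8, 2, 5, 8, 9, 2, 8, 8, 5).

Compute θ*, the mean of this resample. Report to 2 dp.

θ* = 32.98

Resample values: 39.9, 28.1, 21.0, 39.9, 39.0, 28.1, 39.9, 39.9, 21.0.
Mean = (39.9 + 28.1 + 21.0 + 39.9 + 39.0 + 28.1 + 39.9 + 39.9 + 21.0) / 9 = 296.80 / 9 = 32.98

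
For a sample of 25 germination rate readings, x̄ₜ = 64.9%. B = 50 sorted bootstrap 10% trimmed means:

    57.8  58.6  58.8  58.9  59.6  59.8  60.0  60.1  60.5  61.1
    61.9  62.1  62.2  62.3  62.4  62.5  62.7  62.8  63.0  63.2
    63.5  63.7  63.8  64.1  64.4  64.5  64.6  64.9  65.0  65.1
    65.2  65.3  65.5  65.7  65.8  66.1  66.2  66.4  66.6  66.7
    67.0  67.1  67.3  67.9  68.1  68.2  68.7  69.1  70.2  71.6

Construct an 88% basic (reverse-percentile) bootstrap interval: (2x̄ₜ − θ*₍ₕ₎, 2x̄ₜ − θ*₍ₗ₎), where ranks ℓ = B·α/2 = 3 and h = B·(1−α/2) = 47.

(61.1, 71.0)

Percentile endpoints at ranks 3 and 47: θ*₍3₎ = 58.8, θ*₍47₎ = 68.7.
Basic interval reflects these around x̄ₜ:
  lower = 2 × 64.9 − 68.7 = 61.1
  upper = 2 × 64.9 − 58.8 = 71.0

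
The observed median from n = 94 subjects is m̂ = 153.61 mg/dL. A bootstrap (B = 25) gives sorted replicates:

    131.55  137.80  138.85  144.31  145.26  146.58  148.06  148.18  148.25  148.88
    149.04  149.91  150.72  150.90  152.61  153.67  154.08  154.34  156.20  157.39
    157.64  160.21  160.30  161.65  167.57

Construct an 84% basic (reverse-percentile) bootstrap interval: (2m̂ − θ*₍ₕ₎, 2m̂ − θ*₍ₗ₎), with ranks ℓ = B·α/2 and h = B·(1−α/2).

Percentile endpoints at ranks 2 and 23: θ*₍2₎ = 137.80, θ*₍23₎ = 160.30.
Basic interval reflects these around m̂:
  lower = 2 × 153.61 − 160.30 = 146.92
  upper = 2 × 153.61 − 137.80 = 169.42

(146.92, 169.42)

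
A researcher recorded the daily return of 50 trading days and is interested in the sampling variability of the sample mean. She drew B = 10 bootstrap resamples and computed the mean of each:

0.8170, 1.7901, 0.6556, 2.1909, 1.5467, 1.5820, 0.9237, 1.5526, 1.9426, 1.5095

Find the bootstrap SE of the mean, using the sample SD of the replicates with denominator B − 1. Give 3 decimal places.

Bootstrap SE is the standard deviation of the 10 replicate means.
Mean of replicates: (0.8170 + 1.7901 + 0.6556 + 2.1909 + 1.5467 + 1.5820 + 0.9237 + 1.5526 + 1.9426 + 1.5095) / 10 = 14.51070 / 10 = 1.45107
Sum of squared deviations: (−0.63407)² + (+0.33903)² + (−0.79547)² + (+0.73983)² + (+0.09563)² + (+0.13093)² + (−0.52737)² + (+0.10153)² + (+0.49153)² + (+0.05843)² = 2.25684
Variance = 2.25684 / 9 = 0.25076
SE* = √0.25076

SE* = 0.501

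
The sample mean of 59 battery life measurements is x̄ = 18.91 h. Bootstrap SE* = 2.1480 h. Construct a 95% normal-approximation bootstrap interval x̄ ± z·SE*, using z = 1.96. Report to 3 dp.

(14.700, 23.120)

Margin = 1.96 × 2.1480 = 4.2101
Interval: 18.91 ± 4.2101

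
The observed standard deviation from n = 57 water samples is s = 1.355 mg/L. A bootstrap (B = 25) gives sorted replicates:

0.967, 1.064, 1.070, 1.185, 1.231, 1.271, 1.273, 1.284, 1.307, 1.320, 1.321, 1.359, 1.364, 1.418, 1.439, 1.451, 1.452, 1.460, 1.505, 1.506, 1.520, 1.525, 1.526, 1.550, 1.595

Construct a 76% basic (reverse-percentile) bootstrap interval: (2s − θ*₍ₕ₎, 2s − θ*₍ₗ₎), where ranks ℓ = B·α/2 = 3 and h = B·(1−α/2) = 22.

(1.185, 1.640)

Percentile endpoints at ranks 3 and 22: θ*₍3₎ = 1.070, θ*₍22₎ = 1.525.
Basic interval reflects these around s:
  lower = 2 × 1.355 − 1.525 = 1.185
  upper = 2 × 1.355 − 1.070 = 1.640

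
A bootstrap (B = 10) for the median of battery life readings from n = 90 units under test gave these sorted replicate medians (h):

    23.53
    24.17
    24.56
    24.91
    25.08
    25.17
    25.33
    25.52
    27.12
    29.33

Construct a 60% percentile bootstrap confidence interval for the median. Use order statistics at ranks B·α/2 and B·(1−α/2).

(24.17, 25.52)

α = 0.40; lower rank = 10 × 0.200 = 2; upper rank = 10 × 0.800 = 8.
The 2nd smallest replicate is 24.17; the 8th is 25.52.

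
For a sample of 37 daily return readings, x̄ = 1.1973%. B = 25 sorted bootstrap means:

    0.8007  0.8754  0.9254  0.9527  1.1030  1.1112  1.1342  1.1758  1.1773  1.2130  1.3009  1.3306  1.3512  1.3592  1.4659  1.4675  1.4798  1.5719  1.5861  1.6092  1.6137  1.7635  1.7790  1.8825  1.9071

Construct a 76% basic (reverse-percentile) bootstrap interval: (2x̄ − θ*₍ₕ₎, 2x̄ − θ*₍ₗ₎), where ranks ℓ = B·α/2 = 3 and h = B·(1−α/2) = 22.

(0.6311, 1.4692)

Percentile endpoints at ranks 3 and 22: θ*₍3₎ = 0.9254, θ*₍22₎ = 1.7635.
Basic interval reflects these around x̄:
  lower = 2 × 1.1973 − 1.7635 = 0.6311
  upper = 2 × 1.1973 − 0.9254 = 1.4692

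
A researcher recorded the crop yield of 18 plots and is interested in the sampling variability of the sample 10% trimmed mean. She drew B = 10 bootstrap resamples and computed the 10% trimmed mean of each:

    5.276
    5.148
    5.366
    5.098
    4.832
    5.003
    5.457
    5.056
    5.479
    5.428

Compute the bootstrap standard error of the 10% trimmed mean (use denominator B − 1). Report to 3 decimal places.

Bootstrap SE is the standard deviation of the 10 replicate 10% trimmed means.
Mean of replicates: (5.276 + 5.148 + 5.366 + 5.098 + 4.832 + 5.003 + 5.457 + 5.056 + 5.479 + 5.428) / 10 = 52.1430 / 10 = 5.2143
Sum of squared deviations: (+0.0617)² + (−0.0663)² + (+0.1517)² + (−0.1163)² + (−0.3823)² + (−0.2113)² + (+0.2427)² + (−0.1583)² + (+0.2647)² + (+0.2137)² = 0.4352
Variance = 0.4352 / 9 = 0.0484
SE* = √0.0484

SE* = 0.220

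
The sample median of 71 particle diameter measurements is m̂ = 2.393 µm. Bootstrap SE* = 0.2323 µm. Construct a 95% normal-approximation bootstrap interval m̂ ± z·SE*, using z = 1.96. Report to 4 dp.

(1.9377, 2.8483)

Margin = 1.96 × 0.2323 = 0.45531
Interval: 2.393 ± 0.45531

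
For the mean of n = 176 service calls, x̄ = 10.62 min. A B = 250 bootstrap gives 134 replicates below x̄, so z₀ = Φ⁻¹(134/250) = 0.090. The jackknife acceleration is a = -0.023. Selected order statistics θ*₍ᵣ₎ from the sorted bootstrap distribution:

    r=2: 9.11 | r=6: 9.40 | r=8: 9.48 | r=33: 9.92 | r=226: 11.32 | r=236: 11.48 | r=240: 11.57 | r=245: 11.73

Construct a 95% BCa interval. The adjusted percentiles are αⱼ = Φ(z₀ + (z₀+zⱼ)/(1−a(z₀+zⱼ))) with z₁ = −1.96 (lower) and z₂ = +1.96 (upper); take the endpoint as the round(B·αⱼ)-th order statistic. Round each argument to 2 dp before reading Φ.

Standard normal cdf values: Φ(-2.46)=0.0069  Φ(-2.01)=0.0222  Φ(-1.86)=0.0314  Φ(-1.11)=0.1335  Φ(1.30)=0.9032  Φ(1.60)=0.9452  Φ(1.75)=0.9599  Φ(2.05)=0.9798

(9.48, 11.73)

Lower: z₀ + z₁ = 0.090 + (-1.960) = -1.870; 1 − a(z₀+z₁) = 1 − (-0.023)(-1.870) = 0.9570; argument = 0.090 + (-1.870)/0.9570 = -1.8640 → -1.86.
α₁ = Φ(-1.86) = 0.0314; rank = round(250 × 0.0314) = 8; θ*₍8₎ = 9.48.
Upper: z₀ + z₂ = 2.050; 1 − a(z₀+z₂) = 1.0472; argument = 2.0477 → 2.05; α₂ = 0.9798; rank = 245; θ*₍245₎ = 11.73.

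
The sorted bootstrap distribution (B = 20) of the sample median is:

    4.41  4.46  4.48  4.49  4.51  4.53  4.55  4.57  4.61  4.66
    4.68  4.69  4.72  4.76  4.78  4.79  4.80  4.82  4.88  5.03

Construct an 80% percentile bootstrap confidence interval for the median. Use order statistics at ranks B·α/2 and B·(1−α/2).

α = 0.20; lower rank = 20 × 0.100 = 2; upper rank = 20 × 0.900 = 18.
The 2nd smallest replicate is 4.46; the 18th is 4.82.

(4.46, 4.82)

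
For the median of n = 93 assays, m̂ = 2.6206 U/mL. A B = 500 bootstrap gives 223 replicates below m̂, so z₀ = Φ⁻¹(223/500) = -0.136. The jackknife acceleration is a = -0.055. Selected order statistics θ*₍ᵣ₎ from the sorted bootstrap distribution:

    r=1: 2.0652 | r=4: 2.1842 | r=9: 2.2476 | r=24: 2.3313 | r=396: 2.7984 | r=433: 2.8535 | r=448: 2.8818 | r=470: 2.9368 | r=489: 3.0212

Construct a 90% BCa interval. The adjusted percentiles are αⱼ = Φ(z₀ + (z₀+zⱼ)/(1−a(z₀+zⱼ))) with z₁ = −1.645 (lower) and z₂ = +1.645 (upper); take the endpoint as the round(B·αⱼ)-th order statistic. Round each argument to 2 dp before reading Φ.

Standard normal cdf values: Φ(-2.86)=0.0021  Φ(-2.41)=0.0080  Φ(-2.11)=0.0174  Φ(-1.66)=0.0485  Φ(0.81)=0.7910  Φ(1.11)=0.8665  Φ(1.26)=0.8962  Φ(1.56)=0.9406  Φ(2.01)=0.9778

Lower: z₀ + z₁ = -0.136 + (-1.645) = -1.781; 1 − a(z₀+z₁) = 1 − (-0.055)(-1.781) = 0.9020; argument = -0.136 + (-1.781)/0.9020 = -2.1104 → -2.11.
α₁ = Φ(-2.11) = 0.0174; rank = round(500 × 0.0174) = 9; θ*₍9₎ = 2.2476.
Upper: z₀ + z₂ = 1.509; 1 − a(z₀+z₂) = 1.0830; argument = 1.2574 → 1.26; α₂ = 0.8962; rank = 448; θ*₍448₎ = 2.8818.

(2.2476, 2.8818)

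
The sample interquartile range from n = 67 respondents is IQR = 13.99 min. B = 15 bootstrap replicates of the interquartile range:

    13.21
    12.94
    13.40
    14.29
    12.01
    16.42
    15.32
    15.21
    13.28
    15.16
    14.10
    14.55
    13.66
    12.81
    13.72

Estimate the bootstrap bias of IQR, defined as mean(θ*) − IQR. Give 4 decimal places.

mean(θ*) = (13.21 + 12.94 + 13.40 + 14.29 + 12.01 + 16.42 + 15.32 + 15.21 + 13.28 + 15.16 + 14.10 + 14.55 + 13.66 + 12.81 + 13.72) / 15 = 14.00533
bias = 14.00533 − 13.99

bias = +0.0153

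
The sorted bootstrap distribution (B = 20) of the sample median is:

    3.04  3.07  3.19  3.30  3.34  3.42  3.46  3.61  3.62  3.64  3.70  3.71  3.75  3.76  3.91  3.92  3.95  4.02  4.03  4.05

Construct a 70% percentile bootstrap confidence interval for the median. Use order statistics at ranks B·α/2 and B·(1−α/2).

(3.19, 3.95)

α = 0.30; lower rank = 20 × 0.150 = 3; upper rank = 20 × 0.850 = 17.
The 3rd smallest replicate is 3.19; the 17th is 3.95.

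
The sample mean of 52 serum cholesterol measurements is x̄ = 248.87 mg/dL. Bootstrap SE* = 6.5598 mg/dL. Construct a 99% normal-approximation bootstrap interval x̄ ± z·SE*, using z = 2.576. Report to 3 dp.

Margin = 2.576 × 6.5598 = 16.8980
Interval: 248.87 ± 16.8980

(231.972, 265.768)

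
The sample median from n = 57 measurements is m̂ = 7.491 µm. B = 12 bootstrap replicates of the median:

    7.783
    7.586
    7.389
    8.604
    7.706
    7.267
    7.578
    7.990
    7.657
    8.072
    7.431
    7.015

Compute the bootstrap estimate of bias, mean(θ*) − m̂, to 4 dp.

mean(θ*) = (7.783 + 7.586 + 7.389 + 8.604 + 7.706 + 7.267 + 7.578 + 7.990 + 7.657 + 8.072 + 7.431 + 7.015) / 12 = 7.67317
bias = 7.67317 − 7.491

bias = +0.1822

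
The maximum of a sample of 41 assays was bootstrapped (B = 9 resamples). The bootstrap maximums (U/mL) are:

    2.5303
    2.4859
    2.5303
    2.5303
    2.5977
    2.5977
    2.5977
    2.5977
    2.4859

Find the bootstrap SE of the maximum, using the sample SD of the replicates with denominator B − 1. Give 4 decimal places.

SE* = 0.0481

Bootstrap SE is the standard deviation of the 9 replicate maximums.
Mean of replicates: (2.5303 + 2.4859 + 2.5303 + 2.5303 + 2.5977 + 2.5977 + 2.5977 + 2.5977 + 2.4859) / 9 = 22.95350 / 9 = 2.55039
Sum of squared deviations: (−0.02009)² + (−0.06449)² + (−0.02009)² + (−0.02009)² + (+0.04731)² + (+0.04731)² + (+0.04731)² + (+0.04731)² + (−0.06449)² = 0.01848
Variance = 0.01848 / 8 = 0.00231
SE* = √0.00231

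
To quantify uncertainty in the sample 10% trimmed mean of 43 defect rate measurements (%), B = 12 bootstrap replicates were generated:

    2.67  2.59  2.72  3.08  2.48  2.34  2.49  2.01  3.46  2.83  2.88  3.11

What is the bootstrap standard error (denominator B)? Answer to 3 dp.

SE* = 0.370

Bootstrap SE is the standard deviation of the 12 replicate 10% trimmed means.
Mean of replicates: (2.67 + 2.59 + 2.72 + 3.08 + 2.48 + 2.34 + 2.49 + 2.01 + 3.46 + 2.83 + 2.88 + 3.11) / 12 = 32.6600 / 12 = 2.7217
Sum of squared deviations: (−0.0517)² + (−0.1317)² + (−0.0017)² + (+0.3583)² + (−0.2417)² + (−0.3817)² + (−0.2317)² + (−0.7117)² + (+0.7383)² + (+0.1083)² + (+0.1583)² + (+0.3883)² = 1.6454
Variance = 1.6454 / 12 = 0.1371
SE* = √0.1371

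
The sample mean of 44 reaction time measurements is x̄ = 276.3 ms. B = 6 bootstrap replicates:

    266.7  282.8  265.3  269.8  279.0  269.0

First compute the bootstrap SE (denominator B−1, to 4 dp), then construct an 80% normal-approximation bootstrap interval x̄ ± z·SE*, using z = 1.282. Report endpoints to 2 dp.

(267.19, 285.41)

Mean of replicates = 272.1000; sum of squared deviations = 252.4000; SE* = √(252.4000/5) = 7.1049
Margin = 1.282 × 7.1049 = 9.108
Interval: 276.3 ± 9.108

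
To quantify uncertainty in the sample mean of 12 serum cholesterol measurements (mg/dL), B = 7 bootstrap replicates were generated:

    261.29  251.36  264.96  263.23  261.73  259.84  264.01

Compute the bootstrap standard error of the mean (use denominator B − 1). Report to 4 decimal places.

SE* = 4.5563

Bootstrap SE is the standard deviation of the 7 replicate means.
Mean of replicates: (261.29 + 251.36 + 264.96 + 263.23 + 261.73 + 259.84 + 264.01) / 7 = 1826.42000 / 7 = 260.91714
Sum of squared deviations: (+0.37286)² + (−9.55714)² + (+4.04286)² + (+2.31286)² + (+0.81286)² + (−1.07714)² + (+3.09286)² = 124.55874
Variance = 124.55874 / 6 = 20.75979
SE* = √20.75979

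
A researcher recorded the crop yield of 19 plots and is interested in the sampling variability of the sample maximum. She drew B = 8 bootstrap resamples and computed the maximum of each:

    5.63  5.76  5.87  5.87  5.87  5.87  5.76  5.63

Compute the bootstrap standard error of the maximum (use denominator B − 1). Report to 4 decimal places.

SE* = 0.1057

Bootstrap SE is the standard deviation of the 8 replicate maximums.
Mean of replicates: (5.63 + 5.76 + 5.87 + 5.87 + 5.87 + 5.87 + 5.76 + 5.63) / 8 = 46.260000 / 8 = 5.782500
Sum of squared deviations: (−0.152500)² + (−0.022500)² + (+0.087500)² + (+0.087500)² + (+0.087500)² + (+0.087500)² + (−0.022500)² + (−0.152500)² = 0.078150
Variance = 0.078150 / 7 = 0.011164
SE* = √0.011164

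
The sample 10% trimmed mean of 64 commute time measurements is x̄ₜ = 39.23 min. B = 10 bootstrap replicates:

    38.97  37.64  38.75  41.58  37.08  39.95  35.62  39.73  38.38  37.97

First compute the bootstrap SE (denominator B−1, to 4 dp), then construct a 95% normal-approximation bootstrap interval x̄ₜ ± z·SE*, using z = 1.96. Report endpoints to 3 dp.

Mean of replicates = 38.5670; sum of squared deviations = 24.6860; SE* = √(24.6860/9) = 1.6562
Margin = 1.96 × 1.6562 = 3.2462
Interval: 39.23 ± 3.2462

(35.984, 42.476)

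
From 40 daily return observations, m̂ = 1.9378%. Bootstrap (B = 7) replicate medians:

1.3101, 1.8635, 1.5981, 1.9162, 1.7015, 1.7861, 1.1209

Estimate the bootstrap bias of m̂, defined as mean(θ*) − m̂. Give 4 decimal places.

bias = −0.3240

mean(θ*) = (1.3101 + 1.8635 + 1.5981 + 1.9162 + 1.7015 + 1.7861 + 1.1209) / 7 = 1.61377
bias = 1.61377 − 1.9378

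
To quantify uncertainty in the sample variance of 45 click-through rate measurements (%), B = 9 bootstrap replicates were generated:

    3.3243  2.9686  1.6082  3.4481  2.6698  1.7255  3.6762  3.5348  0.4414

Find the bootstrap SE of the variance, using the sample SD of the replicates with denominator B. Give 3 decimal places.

Bootstrap SE is the standard deviation of the 9 replicate variances.
Mean of replicates: (3.3243 + 2.9686 + 1.6082 + 3.4481 + 2.6698 + 1.7255 + 3.6762 + 3.5348 + 0.4414) / 9 = 23.39690 / 9 = 2.59966
Sum of squared deviations: (+0.72464)² + (+0.36894)² + (−0.99146)² + (+0.84844)² + (+0.07014)² + (−0.87416)² + (+1.07654)² + (+0.93514)² + (−2.15826)² = 9.82465
Variance = 9.82465 / 9 = 1.09163
SE* = √1.09163

SE* = 1.045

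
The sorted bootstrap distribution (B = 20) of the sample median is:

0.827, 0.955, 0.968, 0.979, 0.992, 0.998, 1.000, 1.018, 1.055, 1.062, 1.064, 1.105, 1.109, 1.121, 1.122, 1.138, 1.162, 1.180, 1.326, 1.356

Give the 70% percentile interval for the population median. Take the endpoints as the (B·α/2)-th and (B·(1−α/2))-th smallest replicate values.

(0.968, 1.162)

α = 0.30; lower rank = 20 × 0.150 = 3; upper rank = 20 × 0.850 = 17.
The 3rd smallest replicate is 0.968; the 17th is 1.162.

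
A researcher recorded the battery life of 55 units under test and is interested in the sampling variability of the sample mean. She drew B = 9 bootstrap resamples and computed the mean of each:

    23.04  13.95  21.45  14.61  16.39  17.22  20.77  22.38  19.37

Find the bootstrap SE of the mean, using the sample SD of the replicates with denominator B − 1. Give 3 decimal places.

Bootstrap SE is the standard deviation of the 9 replicate means.
Mean of replicates: (23.04 + 13.95 + 21.45 + 14.61 + 16.39 + 17.22 + 20.77 + 22.38 + 19.37) / 9 = 169.1800 / 9 = 18.7978
Sum of squared deviations: (+4.2422)² + (−4.8478)² + (+2.6522)² + (−4.1878)² + (−2.4078)² + (−1.5778)² + (+1.9722)² + (+3.5822)² + (+0.5722)² = 91.4054
Variance = 91.4054 / 8 = 11.4257
SE* = √11.4257

SE* = 3.380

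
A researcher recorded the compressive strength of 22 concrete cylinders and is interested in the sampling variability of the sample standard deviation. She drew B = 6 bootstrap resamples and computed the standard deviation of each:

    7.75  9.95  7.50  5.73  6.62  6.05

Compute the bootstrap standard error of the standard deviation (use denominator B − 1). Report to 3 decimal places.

Bootstrap SE is the standard deviation of the 6 replicate standard deviations.
Mean of replicates: (7.75 + 9.95 + 7.50 + 5.73 + 6.62 + 6.05) / 6 = 43.6000 / 6 = 7.2667
Sum of squared deviations: (+0.4833)² + (+2.6833)² + (+0.2333)² + (−1.5367)² + (−0.6467)² + (−1.2167)² = 11.7481
Variance = 11.7481 / 5 = 2.3496
SE* = √2.3496

SE* = 1.533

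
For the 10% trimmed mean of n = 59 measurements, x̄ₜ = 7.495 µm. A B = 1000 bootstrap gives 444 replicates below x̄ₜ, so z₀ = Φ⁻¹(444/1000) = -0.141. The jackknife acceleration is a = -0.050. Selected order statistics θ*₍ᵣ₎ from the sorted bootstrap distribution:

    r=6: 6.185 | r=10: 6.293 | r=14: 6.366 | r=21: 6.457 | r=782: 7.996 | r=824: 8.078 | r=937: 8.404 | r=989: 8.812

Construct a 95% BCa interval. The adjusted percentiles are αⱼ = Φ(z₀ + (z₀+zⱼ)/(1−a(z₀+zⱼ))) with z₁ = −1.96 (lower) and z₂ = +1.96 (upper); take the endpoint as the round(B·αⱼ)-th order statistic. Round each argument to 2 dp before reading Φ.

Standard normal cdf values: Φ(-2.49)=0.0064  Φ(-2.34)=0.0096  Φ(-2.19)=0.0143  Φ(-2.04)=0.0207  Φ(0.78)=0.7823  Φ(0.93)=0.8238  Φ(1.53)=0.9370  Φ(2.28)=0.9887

(6.185, 8.404)

Lower: z₀ + z₁ = -0.141 + (-1.960) = -2.101; 1 − a(z₀+z₁) = 1 − (-0.050)(-2.101) = 0.8950; argument = -0.141 + (-2.101)/0.8950 = -2.4886 → -2.49.
α₁ = Φ(-2.49) = 0.0064; rank = round(1000 × 0.0064) = 6; θ*₍6₎ = 6.185.
Upper: z₀ + z₂ = 1.819; 1 − a(z₀+z₂) = 1.0910; argument = 1.5264 → 1.53; α₂ = 0.9370; rank = 937; θ*₍937₎ = 8.404.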